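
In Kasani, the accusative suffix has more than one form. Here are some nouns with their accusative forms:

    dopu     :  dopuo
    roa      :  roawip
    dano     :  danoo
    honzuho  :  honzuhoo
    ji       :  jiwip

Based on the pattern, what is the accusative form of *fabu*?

fabuo

The suffix is conditioned by the last vowel: -o when the last vowel of the stem is a rounded vowel (*dopu*, *dano*, *honzuho*); -wip when the last vowel of the stem is an unrounded vowel (*roa*, *ji*).
*fabu* — last vowel /u/ (a rounded vowel) → -o → *fabuo*.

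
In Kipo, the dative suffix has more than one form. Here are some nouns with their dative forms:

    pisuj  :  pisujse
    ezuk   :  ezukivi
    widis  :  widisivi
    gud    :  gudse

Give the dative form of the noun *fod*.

The alternation tracks the final consonant of the stem — -ivi when the stem ends in a voiceless consonant (*ezuk*, *widis*); -se when the stem ends in a voiced consonant (*pisuj*, *gud*).
*fod*: final consonant = /d/, voiced → -se → *fodse*.

fodse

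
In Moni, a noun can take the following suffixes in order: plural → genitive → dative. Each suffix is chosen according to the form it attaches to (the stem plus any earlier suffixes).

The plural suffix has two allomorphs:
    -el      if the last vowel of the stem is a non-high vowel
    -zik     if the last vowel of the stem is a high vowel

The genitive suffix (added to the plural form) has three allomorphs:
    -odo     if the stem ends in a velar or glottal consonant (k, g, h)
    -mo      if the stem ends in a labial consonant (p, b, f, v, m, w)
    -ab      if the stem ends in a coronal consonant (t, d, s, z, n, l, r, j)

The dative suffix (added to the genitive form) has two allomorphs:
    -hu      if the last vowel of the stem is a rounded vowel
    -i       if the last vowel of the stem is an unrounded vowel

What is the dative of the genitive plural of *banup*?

banupzikodohu

*banup* — last vowel /u/ (a high vowel) → -zik → *banupzik*.
The final consonant of the plural form *banupzik* is /k/, which is velar/glottal, so the genitive suffix is -odo, giving *banupzikodo*.
The genitive form *banupzikodo*: last vowel = /o/, a rounded vowel → -hu → *banupzikodohu*.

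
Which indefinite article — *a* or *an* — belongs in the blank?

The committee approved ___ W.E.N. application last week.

The indefinite article is chosen by the initial *sound* of the following word, not its spelling.
The initialism *W.E.N.* is read letter by letter; the first letter, W, is pronounced /ˈdʌbəl.juː/, which begins with a consonant sound.
So the article is *a*: The committee approved a W.E.N. application last week.

a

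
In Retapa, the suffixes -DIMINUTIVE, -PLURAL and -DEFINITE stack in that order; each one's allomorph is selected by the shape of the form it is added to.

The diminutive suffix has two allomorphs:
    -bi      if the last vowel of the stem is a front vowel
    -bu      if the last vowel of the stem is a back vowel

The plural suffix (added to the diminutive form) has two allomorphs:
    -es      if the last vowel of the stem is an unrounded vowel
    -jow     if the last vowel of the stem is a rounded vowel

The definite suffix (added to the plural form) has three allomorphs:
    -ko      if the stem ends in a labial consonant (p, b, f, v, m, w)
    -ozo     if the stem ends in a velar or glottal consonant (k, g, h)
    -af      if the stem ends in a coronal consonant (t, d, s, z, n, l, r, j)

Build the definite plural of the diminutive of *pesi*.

Since the last vowel of *pesi* is /i/ (a front vowel), it takes -bi, giving *pesibi*.
Since the last vowel of the diminutive form *pesibi* is /i/ (an unrounded vowel), it takes -es, giving *pesibies*.
The final consonant of the plural form *pesibies* is /s/, which is coronal, so the definite suffix is -af, giving *pesibiesaf*.

pesibiesaf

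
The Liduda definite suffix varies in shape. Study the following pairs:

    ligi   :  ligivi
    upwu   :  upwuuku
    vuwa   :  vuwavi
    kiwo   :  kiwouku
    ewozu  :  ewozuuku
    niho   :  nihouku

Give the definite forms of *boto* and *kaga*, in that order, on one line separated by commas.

botouku, kagavi

The alternation tracks the last vowel of the stem — -uku when the last vowel of the stem is a rounded vowel (*upwu*, *kiwo*, *ewozu*, *niho*); -vi when the last vowel of the stem is an unrounded vowel (*ligi*, *vuwa*).
*boto* — last vowel /o/ (a rounded vowel) → -uku → *botouku*.
Since the last vowel of *kaga* is /a/ (an unrounded vowel), it takes -vi, giving *kagavi*.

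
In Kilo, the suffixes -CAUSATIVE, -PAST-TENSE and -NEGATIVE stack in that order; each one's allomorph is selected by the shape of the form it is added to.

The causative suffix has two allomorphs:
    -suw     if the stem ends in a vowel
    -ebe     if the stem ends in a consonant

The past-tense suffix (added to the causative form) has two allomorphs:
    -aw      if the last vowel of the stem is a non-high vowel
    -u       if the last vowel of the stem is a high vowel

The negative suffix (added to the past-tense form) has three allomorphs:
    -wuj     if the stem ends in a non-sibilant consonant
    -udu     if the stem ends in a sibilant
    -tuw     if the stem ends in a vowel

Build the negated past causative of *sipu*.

The final sound of *sipu* is /u/, which is a vowel, so the causative suffix is -suw, giving *sipusuw*.
The causative form *sipusuw*: last vowel = /u/, a high vowel → -u → *sipusuwu*.
The final sound of the past-tense form *sipusuwu* is /u/, which is a vowel, so the negative suffix is -tuw, giving *sipusuwutuw*.

sipusuwutuw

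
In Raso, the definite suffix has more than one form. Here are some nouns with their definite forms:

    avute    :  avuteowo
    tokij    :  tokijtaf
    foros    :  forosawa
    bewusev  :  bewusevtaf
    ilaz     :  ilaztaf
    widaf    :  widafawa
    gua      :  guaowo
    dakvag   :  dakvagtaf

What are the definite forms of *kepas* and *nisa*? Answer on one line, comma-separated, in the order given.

kepasawa, nisaowo

The alternation tracks the final sound of the stem — -awa when the stem ends in a voiceless consonant (*foros*, *widaf*); -taf when the stem ends in a voiced consonant (*tokij*, *bewusev*, *ilaz*, *dakvag*); -owo when the stem ends in a vowel (*avute*, *gua*).
*kepas* — final sound /s/ (a voiceless consonant) → -awa → *kepasawa*.
*nisa*: final sound = /a/, a vowel → -owo → *nisaowo*.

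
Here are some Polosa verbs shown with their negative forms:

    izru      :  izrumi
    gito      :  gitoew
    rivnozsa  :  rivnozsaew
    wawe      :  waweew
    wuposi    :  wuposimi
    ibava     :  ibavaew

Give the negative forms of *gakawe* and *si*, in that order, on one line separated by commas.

The pattern is height harmony: -mi when the last vowel of the stem is a high vowel (*izru*, *wuposi*); -ew when the last vowel of the stem is a non-high vowel (*gito*, *rivnozsa*, *wawe*, *ibava*).
*gakawe*: last vowel = /e/, a non-high vowel → -ew → *gakaweew*.
*si*: last vowel = /i/, a high vowel → -mi → *simi*.

gakaweew, simi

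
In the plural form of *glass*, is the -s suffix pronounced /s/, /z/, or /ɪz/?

/ɪz/

The stem *glass* ends in a sibilant (/s, z, ʃ, ʒ, tʃ, dʒ/).
The plural suffix surfaces as /ɪz/ after sibilants, /s/ after other voiceless consonants, and /z/ after other voiced sounds.
So the plural -s on *glass* is pronounced /ɪz/.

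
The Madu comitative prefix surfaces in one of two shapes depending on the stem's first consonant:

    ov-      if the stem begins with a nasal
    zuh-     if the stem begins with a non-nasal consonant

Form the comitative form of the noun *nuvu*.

ovnuvu

*nuvu* — first consonant /n/ (a nasal) → ov- → *ovnuvu*.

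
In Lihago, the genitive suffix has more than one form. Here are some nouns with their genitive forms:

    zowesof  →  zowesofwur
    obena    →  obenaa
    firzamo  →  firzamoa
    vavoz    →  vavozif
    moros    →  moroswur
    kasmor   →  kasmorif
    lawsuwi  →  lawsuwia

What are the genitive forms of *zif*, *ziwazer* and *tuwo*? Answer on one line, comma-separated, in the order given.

zifwur, ziwazerif, tuwoa

The pattern is voicing of the final sound: -wur when the stem ends in a voiceless consonant (*zowesof*, *moros*); -if when the stem ends in a voiced consonant (*vavoz*, *kasmor*); -a when the stem ends in a vowel (*obena*, *firzamo*, *lawsuwi*).
*zif* — final sound /f/ (a voiceless consonant) → -wur → *zifwur*.
*ziwazer*: final sound = /r/, a voiced consonant → -if → *ziwazerif*.
*tuwo*: final sound = /o/, a vowel → -a → *tuwoa*.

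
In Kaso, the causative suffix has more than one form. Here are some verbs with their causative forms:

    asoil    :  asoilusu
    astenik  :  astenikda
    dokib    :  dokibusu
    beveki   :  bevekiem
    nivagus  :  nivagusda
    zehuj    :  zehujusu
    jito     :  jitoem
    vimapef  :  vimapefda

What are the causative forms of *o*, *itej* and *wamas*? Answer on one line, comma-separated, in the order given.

Looking at the final sound of each stem: -da when the stem ends in a voiceless consonant (*astenik*, *nivagus*, *vimapef*); -usu when the stem ends in a voiced consonant (*asoil*, *dokib*, *zehuj*); -em when the stem ends in a vowel (*beveki*, *jito*).
*o*: final sound = /o/, a vowel → -em → *oem*.
Since the final sound of *itej* is /j/ (a voiced consonant), it takes -usu, giving *itejusu*.
*wamas*: final sound = /s/, a voiceless consonant → -da → *wamasda*.

oem, itejusu, wamasda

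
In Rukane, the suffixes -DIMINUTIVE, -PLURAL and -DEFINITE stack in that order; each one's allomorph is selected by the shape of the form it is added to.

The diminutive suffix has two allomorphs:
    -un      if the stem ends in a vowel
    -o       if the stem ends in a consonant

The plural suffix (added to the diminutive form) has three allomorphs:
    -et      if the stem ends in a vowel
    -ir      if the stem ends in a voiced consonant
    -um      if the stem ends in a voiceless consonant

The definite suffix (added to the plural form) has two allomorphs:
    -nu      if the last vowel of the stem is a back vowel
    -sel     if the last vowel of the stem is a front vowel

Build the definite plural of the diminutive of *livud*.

*livud* — final sound /d/ (a consonant) → -o → *livudo*.
The diminutive form *livudo* — final sound /o/ (a vowel) → -et → *livudoet*.
The last vowel of the plural form *livudoet* is /e/, which is a front vowel, so the definite suffix is -sel, giving *livudoetsel*.

livudoetsel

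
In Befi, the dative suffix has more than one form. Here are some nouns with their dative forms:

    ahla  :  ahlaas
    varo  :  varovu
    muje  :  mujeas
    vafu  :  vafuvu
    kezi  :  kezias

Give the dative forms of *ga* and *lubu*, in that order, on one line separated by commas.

gaas, lubuvu

The suffix is conditioned by the last vowel: -vu when the last vowel of the stem is a rounded vowel (*varo*, *vafu*); -as when the last vowel of the stem is an unrounded vowel (*ahla*, *muje*, *kezi*).
The last vowel of *ga* is /a/, which is an unrounded vowel, so the suffix is -as, giving *gaas*.
The last vowel of *lubu* is /u/, which is a rounded vowel, so the suffix is -vu, giving *lubuvu*.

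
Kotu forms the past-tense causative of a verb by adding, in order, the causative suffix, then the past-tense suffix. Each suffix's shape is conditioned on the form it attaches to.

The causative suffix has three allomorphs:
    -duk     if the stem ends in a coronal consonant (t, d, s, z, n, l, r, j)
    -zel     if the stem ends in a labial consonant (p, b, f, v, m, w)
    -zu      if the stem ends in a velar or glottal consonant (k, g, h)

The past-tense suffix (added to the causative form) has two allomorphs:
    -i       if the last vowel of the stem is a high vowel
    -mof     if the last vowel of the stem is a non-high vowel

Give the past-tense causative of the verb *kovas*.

kovasduki

*kovas* — final consonant /s/ (coronal) → -duk → *kovasduk*.
The last vowel of the causative form *kovasduk* is /u/, which is a high vowel, so the past-tense suffix is -i, giving *kovasduki*.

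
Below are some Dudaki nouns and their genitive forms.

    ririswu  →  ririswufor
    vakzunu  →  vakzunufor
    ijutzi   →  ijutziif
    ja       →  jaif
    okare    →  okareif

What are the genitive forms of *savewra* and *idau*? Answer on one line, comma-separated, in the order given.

savewraif, idaufor

The alternation tracks the last vowel of the stem — -for when the last vowel of the stem is a rounded vowel (*ririswu*, *vakzunu*); -if when the last vowel of the stem is an unrounded vowel (*ijutzi*, *ja*, *okare*).
*savewra* — last vowel /a/ (an unrounded vowel) → -if → *savewraif*.
The last vowel of *idau* is /u/, which is a rounded vowel, so the suffix is -for, giving *idaufor*.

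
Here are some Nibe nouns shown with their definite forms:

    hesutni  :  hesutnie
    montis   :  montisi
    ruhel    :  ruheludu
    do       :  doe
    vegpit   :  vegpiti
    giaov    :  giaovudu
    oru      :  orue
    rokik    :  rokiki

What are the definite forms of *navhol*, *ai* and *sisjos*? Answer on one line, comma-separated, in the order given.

The pattern is voicing of the final sound: -i when the stem ends in a voiceless consonant (*montis*, *vegpit*, *rokik*); -udu when the stem ends in a voiced consonant (*ruhel*, *giaov*); -e when the stem ends in a vowel (*hesutni*, *do*, *oru*).
*navhol* — final sound /l/ (a voiced consonant) → -udu → *navholudu*.
*ai* — final sound /i/ (a vowel) → -e → *aie*.
The final sound of *sisjos* is /s/, which is a voiceless consonant, so the suffix is -i, giving *sisjosi*.

navholudu, aie, sisjosi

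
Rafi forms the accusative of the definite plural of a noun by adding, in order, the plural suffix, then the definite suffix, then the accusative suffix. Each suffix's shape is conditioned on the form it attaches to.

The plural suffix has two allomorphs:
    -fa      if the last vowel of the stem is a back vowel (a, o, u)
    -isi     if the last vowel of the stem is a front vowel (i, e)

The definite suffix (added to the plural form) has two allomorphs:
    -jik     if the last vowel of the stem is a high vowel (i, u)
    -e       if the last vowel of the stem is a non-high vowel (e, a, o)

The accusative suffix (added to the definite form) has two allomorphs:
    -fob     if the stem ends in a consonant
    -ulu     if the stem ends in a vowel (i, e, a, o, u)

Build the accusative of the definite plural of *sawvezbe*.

sawvezbeisijikfob

*sawvezbe*: last vowel = /e/, a front vowel → -isi → *sawvezbeisi*.
Since the last vowel of the plural form *sawvezbeisi* is /i/ (a high vowel), it takes -jik, giving *sawvezbeisijik*.
The definite form *sawvezbeisijik* — final sound /k/ (a consonant) → -fob → *sawvezbeisijikfob*.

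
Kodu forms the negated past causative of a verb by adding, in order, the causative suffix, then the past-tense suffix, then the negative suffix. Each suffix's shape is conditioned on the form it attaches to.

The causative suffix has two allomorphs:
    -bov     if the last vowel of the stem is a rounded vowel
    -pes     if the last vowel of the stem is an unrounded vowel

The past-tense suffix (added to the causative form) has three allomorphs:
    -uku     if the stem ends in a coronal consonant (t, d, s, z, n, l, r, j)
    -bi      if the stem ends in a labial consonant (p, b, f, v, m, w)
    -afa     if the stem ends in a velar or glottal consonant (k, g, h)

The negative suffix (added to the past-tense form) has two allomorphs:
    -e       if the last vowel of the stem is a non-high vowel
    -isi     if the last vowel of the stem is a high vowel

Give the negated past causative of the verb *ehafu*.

ehafubovbiisi

Since the last vowel of *ehafu* is /u/ (a rounded vowel), it takes -bov, giving *ehafubov*.
The final consonant of the causative form *ehafubov* is /v/, which is labial, so the past-tense suffix is -bi, giving *ehafubovbi*.
Since the last vowel of the past-tense form *ehafubovbi* is /i/ (a high vowel), it takes -isi, giving *ehafubovbiisi*.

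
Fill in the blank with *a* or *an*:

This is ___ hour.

an

The indefinite article is chosen by the initial *sound* of the following word, not its spelling.
*hour* begins with the sound /aʊ/ (silent h) — a vowel sound.
So the article is *an*: This is an hour.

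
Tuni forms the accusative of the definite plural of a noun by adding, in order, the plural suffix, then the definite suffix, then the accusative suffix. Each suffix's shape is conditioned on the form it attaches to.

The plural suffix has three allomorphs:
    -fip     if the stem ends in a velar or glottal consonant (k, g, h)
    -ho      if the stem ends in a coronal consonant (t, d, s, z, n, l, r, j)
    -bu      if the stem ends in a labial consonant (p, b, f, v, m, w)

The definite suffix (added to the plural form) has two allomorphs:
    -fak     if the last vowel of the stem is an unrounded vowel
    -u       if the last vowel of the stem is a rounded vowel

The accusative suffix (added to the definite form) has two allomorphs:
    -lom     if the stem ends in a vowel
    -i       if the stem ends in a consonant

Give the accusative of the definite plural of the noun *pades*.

*pades* — final consonant /s/ (coronal) → -ho → *padesho*.
The plural form *padesho* — last vowel /o/ (a rounded vowel) → -u → *padeshou*.
The definite form *padeshou* — final sound /u/ (a vowel) → -lom → *padeshoulom*.

padeshoulom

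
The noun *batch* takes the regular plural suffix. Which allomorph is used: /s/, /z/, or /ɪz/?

/ɪz/

The stem *batch* ends in a sibilant (/s, z, ʃ, ʒ, tʃ, dʒ/).
The plural suffix surfaces as /ɪz/ after sibilants, /s/ after other voiceless consonants, and /z/ after other voiced sounds.
So the plural -s on *batch* is pronounced /ɪz/.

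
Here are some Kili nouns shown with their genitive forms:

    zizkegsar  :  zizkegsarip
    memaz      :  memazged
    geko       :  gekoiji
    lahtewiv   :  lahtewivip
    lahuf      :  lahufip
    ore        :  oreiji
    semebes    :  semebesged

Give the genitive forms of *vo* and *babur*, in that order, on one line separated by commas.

The alternation tracks the final sound of the stem — -ged when the stem ends in a sibilant (*memaz*, *semebes*); -ip when the stem ends in a non-sibilant consonant (*zizkegsar*, *lahtewiv*, *lahuf*); -iji when the stem ends in a vowel (*geko*, *ore*).
Since the final sound of *vo* is /o/ (a vowel), it takes -iji, giving *voiji*.
*babur*: final sound = /r/, a non-sibilant consonant → -ip → *baburip*.

voiji, baburip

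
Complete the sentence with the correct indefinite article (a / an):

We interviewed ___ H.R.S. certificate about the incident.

The indefinite article is chosen by the initial *sound* of the following word, not its spelling.
The initialism *H.R.S.* is read letter by letter; the first letter, H, is pronounced /eɪtʃ/, which begins with a vowel sound.
So the article is *an*: We interviewed an H.R.S. certificate about the incident.

an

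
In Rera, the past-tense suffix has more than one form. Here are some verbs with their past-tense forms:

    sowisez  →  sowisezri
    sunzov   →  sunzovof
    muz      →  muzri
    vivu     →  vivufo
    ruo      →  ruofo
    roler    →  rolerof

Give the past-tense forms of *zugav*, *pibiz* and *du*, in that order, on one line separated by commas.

zugavof, pibizri, dufo

Looking at the final sound of each stem: -ri when the stem ends in a sibilant (*sowisez*, *muz*); -of when the stem ends in a non-sibilant consonant (*sunzov*, *roler*); -fo when the stem ends in a vowel (*vivu*, *ruo*).
The final sound of *zugav* is /v/, which is a non-sibilant consonant, so the suffix is -of, giving *zugavof*.
The final sound of *pibiz* is /z/, which is a sibilant, so the suffix is -ri, giving *pibizri*.
*du* — final sound /u/ (a vowel) → -fo → *dufo*.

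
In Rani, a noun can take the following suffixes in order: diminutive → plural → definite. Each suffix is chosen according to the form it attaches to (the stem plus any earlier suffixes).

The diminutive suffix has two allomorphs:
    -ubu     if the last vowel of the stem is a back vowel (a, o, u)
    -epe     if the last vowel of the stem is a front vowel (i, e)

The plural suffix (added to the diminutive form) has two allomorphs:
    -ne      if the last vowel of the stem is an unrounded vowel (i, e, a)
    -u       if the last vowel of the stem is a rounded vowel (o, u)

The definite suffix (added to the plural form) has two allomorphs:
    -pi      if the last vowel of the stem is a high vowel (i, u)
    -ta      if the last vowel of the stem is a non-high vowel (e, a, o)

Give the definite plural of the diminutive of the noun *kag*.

kagubuupi

*kag* — last vowel /a/ (a back vowel) → -ubu → *kagubu*.
Since the last vowel of the diminutive form *kagubu* is /u/ (a rounded vowel), it takes -u, giving *kagubuu*.
Since the last vowel of the plural form *kagubuu* is /u/ (a high vowel), it takes -pi, giving *kagubuupi*.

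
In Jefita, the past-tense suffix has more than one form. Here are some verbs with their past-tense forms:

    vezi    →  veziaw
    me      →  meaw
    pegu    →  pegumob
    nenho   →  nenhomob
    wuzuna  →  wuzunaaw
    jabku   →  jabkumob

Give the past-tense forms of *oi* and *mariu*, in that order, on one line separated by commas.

oiaw, mariumob

The suffix is conditioned by the last vowel: -mob when the last vowel of the stem is a rounded vowel (*pegu*, *nenho*, *jabku*); -aw when the last vowel of the stem is an unrounded vowel (*vezi*, *me*, *wuzuna*).
Since the last vowel of *oi* is /i/ (an unrounded vowel), it takes -aw, giving *oiaw*.
*mariu*: last vowel = /u/, a rounded vowel → -mob → *mariumob*.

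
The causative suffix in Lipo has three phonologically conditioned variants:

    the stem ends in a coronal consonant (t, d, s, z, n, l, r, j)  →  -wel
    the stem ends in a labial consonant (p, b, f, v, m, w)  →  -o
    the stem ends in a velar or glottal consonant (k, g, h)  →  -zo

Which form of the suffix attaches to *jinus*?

-wel

*jinus* — final consonant /s/ (coronal) → -wel.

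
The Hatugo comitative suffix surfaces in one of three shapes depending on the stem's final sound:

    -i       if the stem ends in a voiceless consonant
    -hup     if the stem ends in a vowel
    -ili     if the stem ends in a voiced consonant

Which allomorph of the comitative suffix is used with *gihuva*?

The final sound of *gihuva* is /a/, which is a vowel, so the suffix is -hup.

-hup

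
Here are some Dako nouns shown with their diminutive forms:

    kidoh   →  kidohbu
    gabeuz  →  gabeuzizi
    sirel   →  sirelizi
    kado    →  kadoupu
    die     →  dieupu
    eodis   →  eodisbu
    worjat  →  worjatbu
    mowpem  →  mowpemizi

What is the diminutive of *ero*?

The suffix is conditioned by the final sound: -bu when the stem ends in a voiceless consonant (*kidoh*, *eodis*, *worjat*); -izi when the stem ends in a voiced consonant (*gabeuz*, *sirel*, *mowpem*); -upu when the stem ends in a vowel (*kado*, *die*).
*ero* — final sound /o/ (a vowel) → -upu → *eroupu*.

eroupu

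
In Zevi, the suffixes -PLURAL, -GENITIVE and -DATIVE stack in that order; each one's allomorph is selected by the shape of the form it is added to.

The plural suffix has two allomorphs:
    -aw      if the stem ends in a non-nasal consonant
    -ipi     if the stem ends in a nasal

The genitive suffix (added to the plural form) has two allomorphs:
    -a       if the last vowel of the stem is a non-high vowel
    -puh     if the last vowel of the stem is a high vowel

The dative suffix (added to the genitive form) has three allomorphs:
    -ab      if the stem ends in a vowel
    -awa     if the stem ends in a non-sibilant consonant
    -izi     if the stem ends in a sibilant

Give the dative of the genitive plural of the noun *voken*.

vokenipipuhawa

*voken* — final consonant /n/ (a nasal) → -ipi → *vokenipi*.
Since the last vowel of the plural form *vokenipi* is /i/ (a high vowel), it takes -puh, giving *vokenipipuh*.
Since the final sound of the genitive form *vokenipipuh* is /h/ (a non-sibilant consonant), it takes -awa, giving *vokenipipuhawa*.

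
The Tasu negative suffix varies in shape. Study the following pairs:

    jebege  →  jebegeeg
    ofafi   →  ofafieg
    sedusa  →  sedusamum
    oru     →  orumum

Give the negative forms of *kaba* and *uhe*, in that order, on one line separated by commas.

kabamum, uheeg

Looking at the last vowel of each stem: -eg when the last vowel of the stem is a front vowel (*jebege*, *ofafi*); -mum when the last vowel of the stem is a back vowel (*sedusa*, *oru*).
*kaba* — last vowel /a/ (a back vowel) → -mum → *kabamum*.
The last vowel of *uhe* is /e/, which is a front vowel, so the suffix is -eg, giving *uheeg*.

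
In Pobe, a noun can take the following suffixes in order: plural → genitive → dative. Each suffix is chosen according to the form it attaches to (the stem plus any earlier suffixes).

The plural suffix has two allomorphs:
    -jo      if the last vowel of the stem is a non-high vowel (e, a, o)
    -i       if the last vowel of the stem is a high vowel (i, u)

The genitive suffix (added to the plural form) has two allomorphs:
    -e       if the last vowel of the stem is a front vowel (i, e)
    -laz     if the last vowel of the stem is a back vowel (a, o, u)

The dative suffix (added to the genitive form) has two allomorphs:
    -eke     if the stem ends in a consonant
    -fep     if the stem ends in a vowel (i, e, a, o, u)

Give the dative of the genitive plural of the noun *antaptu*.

*antaptu*: last vowel = /u/, a high vowel → -i → *antaptui*.
Since the last vowel of the plural form *antaptui* is /i/ (a front vowel), it takes -e, giving *antaptuie*.
The genitive form *antaptuie* — final sound /e/ (a vowel) → -fep → *antaptuiefep*.

antaptuiefep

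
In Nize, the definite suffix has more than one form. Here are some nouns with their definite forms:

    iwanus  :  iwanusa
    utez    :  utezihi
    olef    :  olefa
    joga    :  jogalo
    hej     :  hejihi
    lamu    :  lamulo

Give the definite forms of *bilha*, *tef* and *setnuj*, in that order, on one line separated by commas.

The pattern is voicing of the final sound: -a when the stem ends in a voiceless consonant (*iwanus*, *olef*); -ihi when the stem ends in a voiced consonant (*utez*, *hej*); -lo when the stem ends in a vowel (*joga*, *lamu*).
*bilha*: final sound = /a/, a vowel → -lo → *bilhalo*.
The final sound of *tef* is /f/, which is a voiceless consonant, so the suffix is -a, giving *tefa*.
*setnuj*: final sound = /j/, a voiced consonant → -ihi → *setnujihi*.

bilhalo, tefa, setnujihi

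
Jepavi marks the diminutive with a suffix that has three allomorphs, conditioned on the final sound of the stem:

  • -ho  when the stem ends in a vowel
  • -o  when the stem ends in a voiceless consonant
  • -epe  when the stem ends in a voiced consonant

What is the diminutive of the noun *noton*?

notonepe

Since the final sound of *noton* is /n/ (a voiced consonant), it takes -epe, giving *notonepe*.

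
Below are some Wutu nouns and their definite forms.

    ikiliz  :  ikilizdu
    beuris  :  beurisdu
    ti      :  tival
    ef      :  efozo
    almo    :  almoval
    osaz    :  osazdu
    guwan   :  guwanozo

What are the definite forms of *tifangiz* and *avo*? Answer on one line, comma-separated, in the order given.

tifangizdu, avoval

Looking at the final sound of each stem: -du when the stem ends in a sibilant (*ikiliz*, *beuris*, *osaz*); -ozo when the stem ends in a non-sibilant consonant (*ef*, *guwan*); -val when the stem ends in a vowel (*ti*, *almo*).
*tifangiz* — final sound /z/ (a sibilant) → -du → *tifangizdu*.
*avo*: final sound = /o/, a vowel → -val → *avoval*.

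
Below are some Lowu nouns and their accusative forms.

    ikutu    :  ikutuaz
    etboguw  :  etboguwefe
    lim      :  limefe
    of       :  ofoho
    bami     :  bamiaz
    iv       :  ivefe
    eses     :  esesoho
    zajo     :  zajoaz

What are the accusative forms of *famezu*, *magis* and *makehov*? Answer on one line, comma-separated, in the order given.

The pattern is voicing of the final sound: -oho when the stem ends in a voiceless consonant (*of*, *eses*); -efe when the stem ends in a voiced consonant (*etboguw*, *lim*, *iv*); -az when the stem ends in a vowel (*ikutu*, *bami*, *zajo*).
The final sound of *famezu* is /u/, which is a vowel, so the suffix is -az, giving *famezuaz*.
Since the final sound of *magis* is /s/ (a voiceless consonant), it takes -oho, giving *magisoho*.
The final sound of *makehov* is /v/, which is a voiced consonant, so the suffix is -efe, giving *makehovefe*.

famezuaz, magisoho, makehovefe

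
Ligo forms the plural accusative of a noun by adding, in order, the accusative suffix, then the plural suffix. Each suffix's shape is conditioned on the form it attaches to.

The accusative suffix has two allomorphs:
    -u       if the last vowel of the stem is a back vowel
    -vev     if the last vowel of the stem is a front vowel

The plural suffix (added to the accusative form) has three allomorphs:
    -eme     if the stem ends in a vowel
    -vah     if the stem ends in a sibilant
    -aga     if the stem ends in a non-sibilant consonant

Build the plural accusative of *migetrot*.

migetrotueme

Since the last vowel of *migetrot* is /o/ (a back vowel), it takes -u, giving *migetrotu*.
Since the final sound of the accusative form *migetrotu* is /u/ (a vowel), it takes -eme, giving *migetrotueme*.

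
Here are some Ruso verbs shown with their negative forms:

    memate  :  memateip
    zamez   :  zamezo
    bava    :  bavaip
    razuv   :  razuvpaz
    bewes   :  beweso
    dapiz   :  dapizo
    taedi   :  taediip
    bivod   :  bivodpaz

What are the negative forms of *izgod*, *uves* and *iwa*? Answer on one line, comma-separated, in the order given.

izgodpaz, uveso, iwaip

Looking at the final sound of each stem: -o when the stem ends in a sibilant (*zamez*, *bewes*, *dapiz*); -paz when the stem ends in a non-sibilant consonant (*razuv*, *bivod*); -ip when the stem ends in a vowel (*memate*, *bava*, *taedi*).
Since the final sound of *izgod* is /d/ (a non-sibilant consonant), it takes -paz, giving *izgodpaz*.
*uves* — final sound /s/ (a sibilant) → -o → *uveso*.
*iwa*: final sound = /a/, a vowel → -ip → *iwaip*.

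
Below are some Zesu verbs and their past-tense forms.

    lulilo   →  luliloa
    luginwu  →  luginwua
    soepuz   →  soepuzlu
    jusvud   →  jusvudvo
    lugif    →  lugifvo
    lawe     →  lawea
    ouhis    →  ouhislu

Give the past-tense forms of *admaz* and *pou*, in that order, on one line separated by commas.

Looking at the final sound of each stem: -lu when the stem ends in a sibilant (*soepuz*, *ouhis*); -vo when the stem ends in a non-sibilant consonant (*jusvud*, *lugif*); -a when the stem ends in a vowel (*lulilo*, *luginwu*, *lawe*).
The final sound of *admaz* is /z/, which is a sibilant, so the suffix is -lu, giving *admazlu*.
*pou*: final sound = /u/, a vowel → -a → *poua*.

admazlu, poua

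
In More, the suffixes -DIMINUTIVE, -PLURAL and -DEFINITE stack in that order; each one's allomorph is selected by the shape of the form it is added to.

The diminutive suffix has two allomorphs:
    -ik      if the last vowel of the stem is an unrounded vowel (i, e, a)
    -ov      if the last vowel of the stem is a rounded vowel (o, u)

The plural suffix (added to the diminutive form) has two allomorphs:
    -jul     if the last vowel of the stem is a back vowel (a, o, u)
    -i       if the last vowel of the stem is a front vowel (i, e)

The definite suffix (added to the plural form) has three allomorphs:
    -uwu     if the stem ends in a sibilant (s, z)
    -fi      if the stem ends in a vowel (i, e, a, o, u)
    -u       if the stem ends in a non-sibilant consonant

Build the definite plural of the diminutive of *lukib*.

lukibikifi

The last vowel of *lukib* is /i/, which is an unrounded vowel, so the diminutive suffix is -ik, giving *lukibik*.
Since the last vowel of the diminutive form *lukibik* is /i/ (a front vowel), it takes -i, giving *lukibiki*.
The final sound of the plural form *lukibiki* is /i/, which is a vowel, so the definite suffix is -fi, giving *lukibikifi*.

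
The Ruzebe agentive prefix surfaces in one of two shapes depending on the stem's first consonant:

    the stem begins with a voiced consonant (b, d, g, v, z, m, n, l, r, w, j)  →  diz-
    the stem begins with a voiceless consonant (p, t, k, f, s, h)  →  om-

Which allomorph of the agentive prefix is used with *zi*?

diz-

*zi* — first consonant /z/ (voiced) → diz-.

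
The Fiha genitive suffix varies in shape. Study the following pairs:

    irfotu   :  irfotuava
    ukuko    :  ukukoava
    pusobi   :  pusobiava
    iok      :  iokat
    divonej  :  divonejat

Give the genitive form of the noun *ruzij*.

The pattern is consonant vs. vowel: -at when the stem ends in a consonant (*iok*, *divonej*); -ava when the stem ends in a vowel (*irfotu*, *ukuko*, *pusobi*).
*ruzij*: final sound = /j/, a consonant → -at → *ruzijat*.

ruzijat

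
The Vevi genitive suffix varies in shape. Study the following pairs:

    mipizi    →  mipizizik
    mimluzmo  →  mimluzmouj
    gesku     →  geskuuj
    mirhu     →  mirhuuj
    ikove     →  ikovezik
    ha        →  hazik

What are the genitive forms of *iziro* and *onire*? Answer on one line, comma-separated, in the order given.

izirouj, onirezik

The alternation tracks the last vowel of the stem — -uj when the last vowel of the stem is a rounded vowel (*mimluzmo*, *gesku*, *mirhu*); -zik when the last vowel of the stem is an unrounded vowel (*mipizi*, *ikove*, *ha*).
*iziro*: last vowel = /o/, a rounded vowel → -uj → *izirouj*.
*onire* — last vowel /e/ (an unrounded vowel) → -zik → *onirezik*.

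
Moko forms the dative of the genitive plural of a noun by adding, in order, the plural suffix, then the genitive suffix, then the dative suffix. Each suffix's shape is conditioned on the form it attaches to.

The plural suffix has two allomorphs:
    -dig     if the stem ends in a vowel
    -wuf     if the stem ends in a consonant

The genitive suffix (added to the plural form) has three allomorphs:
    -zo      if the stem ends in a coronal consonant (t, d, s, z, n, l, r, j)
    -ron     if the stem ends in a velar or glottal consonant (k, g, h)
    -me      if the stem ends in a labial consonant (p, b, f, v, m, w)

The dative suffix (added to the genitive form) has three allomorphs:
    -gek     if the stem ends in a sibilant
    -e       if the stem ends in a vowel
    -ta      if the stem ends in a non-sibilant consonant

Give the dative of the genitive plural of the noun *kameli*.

kamelidigronta

*kameli*: final sound = /i/, a vowel → -dig → *kamelidig*.
The plural form *kamelidig* — final consonant /g/ (velar/glottal) → -ron → *kamelidigron*.
The final sound of the genitive form *kamelidigron* is /n/, which is a non-sibilant consonant, so the dative suffix is -ta, giving *kamelidigronta*.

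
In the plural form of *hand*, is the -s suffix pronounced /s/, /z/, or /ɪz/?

/z/

The stem *hand* ends in a voiced non-sibilant sound.
The plural suffix surfaces as /ɪz/ after sibilants, /s/ after other voiceless consonants, and /z/ after other voiced sounds.
So the plural -s on *hand* is pronounced /z/.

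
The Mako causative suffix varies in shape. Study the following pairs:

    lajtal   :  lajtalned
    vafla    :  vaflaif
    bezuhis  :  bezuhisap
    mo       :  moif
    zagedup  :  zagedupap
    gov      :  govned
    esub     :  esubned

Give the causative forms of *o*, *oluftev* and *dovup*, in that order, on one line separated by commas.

oif, oluftevned, dovupap

The suffix is conditioned by the final sound: -ap when the stem ends in a voiceless consonant (*bezuhis*, *zagedup*); -ned when the stem ends in a voiced consonant (*lajtal*, *gov*, *esub*); -if when the stem ends in a vowel (*vafla*, *mo*).
*o*: final sound = /o/, a vowel → -if → *oif*.
*oluftev* — final sound /v/ (a voiced consonant) → -ned → *oluftevned*.
The final sound of *dovup* is /p/, which is a voiceless consonant, so the suffix is -ap, giving *dovupap*.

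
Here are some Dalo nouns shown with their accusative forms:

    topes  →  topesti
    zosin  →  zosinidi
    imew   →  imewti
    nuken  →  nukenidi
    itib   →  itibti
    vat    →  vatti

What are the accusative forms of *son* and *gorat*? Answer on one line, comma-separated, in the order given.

The pattern is nasality of the final consonant: -idi when the stem ends in a nasal (*zosin*, *nuken*); -ti when the stem ends in a non-nasal consonant (*topes*, *imew*, *itib*, *vat*).
Since the final consonant of *son* is /n/ (a nasal), it takes -idi, giving *sonidi*.
The final consonant of *gorat* is /t/, which is non-nasal, so the suffix is -ti, giving *goratti*.

sonidi, goratti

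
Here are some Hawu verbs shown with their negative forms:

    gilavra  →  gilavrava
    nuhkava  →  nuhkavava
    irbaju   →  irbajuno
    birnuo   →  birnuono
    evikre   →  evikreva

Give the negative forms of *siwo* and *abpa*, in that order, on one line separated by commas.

siwono, abpava

Looking at the last vowel of each stem: -no when the last vowel of the stem is a rounded vowel (*irbaju*, *birnuo*); -va when the last vowel of the stem is an unrounded vowel (*gilavra*, *nuhkava*, *evikre*).
*siwo*: last vowel = /o/, a rounded vowel → -no → *siwono*.
*abpa*: last vowel = /a/, an unrounded vowel → -va → *abpava*.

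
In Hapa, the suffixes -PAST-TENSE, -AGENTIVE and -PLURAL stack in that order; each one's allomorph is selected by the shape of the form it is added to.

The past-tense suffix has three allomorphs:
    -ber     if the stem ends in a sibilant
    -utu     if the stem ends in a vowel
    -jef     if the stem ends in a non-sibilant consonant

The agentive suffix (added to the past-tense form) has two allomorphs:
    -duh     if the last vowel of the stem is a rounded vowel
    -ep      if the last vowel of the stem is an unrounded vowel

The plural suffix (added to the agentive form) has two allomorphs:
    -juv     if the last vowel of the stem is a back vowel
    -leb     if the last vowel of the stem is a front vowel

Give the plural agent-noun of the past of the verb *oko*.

okoutuduhjuv

*oko*: final sound = /o/, a vowel → -utu → *okoutu*.
The past-tense form *okoutu*: last vowel = /u/, a rounded vowel → -duh → *okoutuduh*.
The agentive form *okoutuduh* — last vowel /u/ (a back vowel) → -juv → *okoutuduhjuv*.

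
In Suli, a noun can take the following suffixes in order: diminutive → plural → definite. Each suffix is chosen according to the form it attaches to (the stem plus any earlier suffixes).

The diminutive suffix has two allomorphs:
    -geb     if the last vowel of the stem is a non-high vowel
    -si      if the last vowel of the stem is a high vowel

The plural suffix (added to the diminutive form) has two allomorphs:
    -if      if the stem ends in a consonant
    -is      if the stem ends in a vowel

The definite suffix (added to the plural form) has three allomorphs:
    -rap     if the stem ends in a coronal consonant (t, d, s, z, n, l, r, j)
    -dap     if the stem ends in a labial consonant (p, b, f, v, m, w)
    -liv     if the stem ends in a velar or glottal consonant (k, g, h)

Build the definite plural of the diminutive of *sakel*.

The last vowel of *sakel* is /e/, which is a non-high vowel, so the diminutive suffix is -geb, giving *sakelgeb*.
The final sound of the diminutive form *sakelgeb* is /b/, which is a consonant, so the plural suffix is -if, giving *sakelgebif*.
The final consonant of the plural form *sakelgebif* is /f/, which is labial, so the definite suffix is -dap, giving *sakelgebifdap*.

sakelgebifdap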